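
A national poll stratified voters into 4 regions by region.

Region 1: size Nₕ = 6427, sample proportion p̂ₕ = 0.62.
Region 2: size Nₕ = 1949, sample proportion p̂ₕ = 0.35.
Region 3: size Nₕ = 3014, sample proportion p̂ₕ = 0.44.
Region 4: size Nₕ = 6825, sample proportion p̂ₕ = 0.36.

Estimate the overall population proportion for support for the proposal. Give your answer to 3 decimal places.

N = 6427 + 1949 + 3014 + 6825 = 18215.
Overall proportion = Σ (Nₕ/N)·p̂ₕ.
Σ Nₕp̂ₕ = 3984.74 + 682.15 + 1326.16 + 2457 = 8450.05.
8450.05 / 18215 = 0.46391... → 0.464.

0.464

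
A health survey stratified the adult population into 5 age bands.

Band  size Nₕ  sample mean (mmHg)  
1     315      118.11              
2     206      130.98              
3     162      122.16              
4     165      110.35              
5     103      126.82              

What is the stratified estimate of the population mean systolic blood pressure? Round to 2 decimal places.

N = 315 + 206 + 162 + 165 + 103 = 951.
Overall mean = Σ (Nₕ/N)·x̄ₕ — weight by population share, not a simple average.
Σ Nₕx̄ₕ = 315·118.11 + 206·130.98 + 162·122.16 + 165·110.35 + 103·126.82 = 37204.65 + 26981.88 + 19789.92 + 18207.75 + 13062.46 = 115246.66.
Divide by N: 115246.66 / 951 = 121.1847... → 121.18.

121.18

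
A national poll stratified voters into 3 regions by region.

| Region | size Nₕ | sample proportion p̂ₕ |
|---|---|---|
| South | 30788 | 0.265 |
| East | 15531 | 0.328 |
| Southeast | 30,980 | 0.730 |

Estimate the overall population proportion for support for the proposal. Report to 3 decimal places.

Wₕ = Nₕ/N with N = 77299: 0.3983, 0.2009, 0.4008.
p̂_st = 0.3983·0.265 + 0.2009·0.328 + 0.4008·0.730 ≈ 0.46402... → 0.464.

0.464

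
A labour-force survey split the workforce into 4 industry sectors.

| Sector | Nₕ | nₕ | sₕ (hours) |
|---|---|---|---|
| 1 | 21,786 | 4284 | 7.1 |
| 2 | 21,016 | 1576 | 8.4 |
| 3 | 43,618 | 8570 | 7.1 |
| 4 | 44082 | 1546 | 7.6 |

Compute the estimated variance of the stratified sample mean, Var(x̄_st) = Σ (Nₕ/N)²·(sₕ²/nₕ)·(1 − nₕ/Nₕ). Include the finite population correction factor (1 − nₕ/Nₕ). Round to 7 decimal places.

N = 130502. Term for each stratum: Wₕ²sₕ²/nₕ·(1−nₕ/Nₕ).
Var(x̄_st) = 0.0002634499 + 0.0010740249 + 0.0005279959 + 0.0041134034 = 0.0059788740 → 0.0059789.

0.0059789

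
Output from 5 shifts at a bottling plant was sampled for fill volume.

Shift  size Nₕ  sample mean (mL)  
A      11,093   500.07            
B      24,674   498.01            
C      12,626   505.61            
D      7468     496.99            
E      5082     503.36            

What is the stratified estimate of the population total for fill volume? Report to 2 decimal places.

A: 11093·500.07 = 5547276.51
B: 24674·498.01 = 12287898.74
C: 12626·505.61 = 6383831.86
D: 7468·496.99 = 3711521.32
E: 5082·503.36 = 2558075.52
τ̂ = Σ Nₕx̄ₕ = 30488603.95.

30488603.95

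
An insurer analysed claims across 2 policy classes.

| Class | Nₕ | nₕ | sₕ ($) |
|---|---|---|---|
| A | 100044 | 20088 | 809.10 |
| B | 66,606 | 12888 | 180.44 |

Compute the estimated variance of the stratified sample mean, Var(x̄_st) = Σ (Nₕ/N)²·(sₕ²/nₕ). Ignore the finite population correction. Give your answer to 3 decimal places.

12.148

N = 166650. Term for each stratum: Wₕ²sₕ²/nₕ.
Var(x̄_st) = 11.744625 + 0.403549 = 12.148174 → 12.148.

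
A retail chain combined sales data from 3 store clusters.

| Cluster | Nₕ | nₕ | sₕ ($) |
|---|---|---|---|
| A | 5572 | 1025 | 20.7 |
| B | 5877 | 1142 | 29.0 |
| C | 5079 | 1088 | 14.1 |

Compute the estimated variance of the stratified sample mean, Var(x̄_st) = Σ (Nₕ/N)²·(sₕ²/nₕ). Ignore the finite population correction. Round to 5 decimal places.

0.15788

N = 16528; Wₕ = Nₕ/N.
cluster A: (5572/16528)²·20.7²/1025 = 0.04751147
cluster B: (5877/16528)²·29.0²/1142 = 0.09311093
cluster C: (5079/16528)²·14.1²/1088 = 0.01725540
Sum = 0.15787780 → 0.15788.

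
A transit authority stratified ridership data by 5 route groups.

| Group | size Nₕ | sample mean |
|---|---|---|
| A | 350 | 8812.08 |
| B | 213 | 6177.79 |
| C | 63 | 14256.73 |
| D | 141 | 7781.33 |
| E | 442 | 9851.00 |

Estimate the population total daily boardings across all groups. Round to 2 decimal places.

Estimate total by summing Nₕ·x̄ₕ over strata.
350·8812.08 + 213·6177.79 + 63·14256.73 + 141·7781.33 + 442·9851.00 = 3084228 + 1315869.27 + 898173.99 + 1097167.53 + 4354142 = 10749580.79.

10749580.79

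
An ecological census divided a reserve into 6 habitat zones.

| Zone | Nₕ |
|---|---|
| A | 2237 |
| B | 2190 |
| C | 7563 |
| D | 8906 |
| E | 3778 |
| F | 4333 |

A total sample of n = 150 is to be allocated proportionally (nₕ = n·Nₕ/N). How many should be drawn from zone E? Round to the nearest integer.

20

Share of zone E = 3778/29007 = 0.13024.
Allocate 150 × 0.13024 = 19.537... → 20.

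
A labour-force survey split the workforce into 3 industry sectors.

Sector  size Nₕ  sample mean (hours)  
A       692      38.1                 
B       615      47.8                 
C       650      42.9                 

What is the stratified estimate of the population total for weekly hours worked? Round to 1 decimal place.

Population total = Σ Nₕ·x̄ₕ (each stratum's size times its mean).
692·38.1 + 615·47.8 + 650·42.9 = 26365.2 + 29397 + 27885 = 83647.2.

83647.2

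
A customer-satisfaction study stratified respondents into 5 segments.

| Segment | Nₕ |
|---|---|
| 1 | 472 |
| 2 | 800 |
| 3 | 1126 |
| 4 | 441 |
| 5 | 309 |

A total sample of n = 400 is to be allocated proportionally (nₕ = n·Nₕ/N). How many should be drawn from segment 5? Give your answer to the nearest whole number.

39

Share of segment 5 = 309/3148 = 0.09816.
Allocate 400 × 0.09816 = 39.263... → 39.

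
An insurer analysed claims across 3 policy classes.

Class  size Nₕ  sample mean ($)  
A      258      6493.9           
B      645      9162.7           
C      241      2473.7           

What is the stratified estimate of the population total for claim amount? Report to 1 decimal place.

A: 258·6493.9 = 1675426.2
B: 645·9162.7 = 5909941.5
C: 241·2473.7 = 596161.7
τ̂ = Σ Nₕx̄ₕ = 8181529.4.

8181529.4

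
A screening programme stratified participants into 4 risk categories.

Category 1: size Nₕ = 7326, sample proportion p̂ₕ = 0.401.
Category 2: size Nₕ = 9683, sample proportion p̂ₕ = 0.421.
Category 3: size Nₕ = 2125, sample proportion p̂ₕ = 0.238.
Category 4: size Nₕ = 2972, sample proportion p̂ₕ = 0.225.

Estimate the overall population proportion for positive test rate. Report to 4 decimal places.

0.3704

Wₕ = Nₕ/N with N = 22106: 0.3314, 0.4380, 0.0961, 0.1344.
p̂_st = 0.3314·0.401 + 0.4380·0.421 + 0.0961·0.238 + 0.1344·0.225 ≈ 0.370430... → 0.3704.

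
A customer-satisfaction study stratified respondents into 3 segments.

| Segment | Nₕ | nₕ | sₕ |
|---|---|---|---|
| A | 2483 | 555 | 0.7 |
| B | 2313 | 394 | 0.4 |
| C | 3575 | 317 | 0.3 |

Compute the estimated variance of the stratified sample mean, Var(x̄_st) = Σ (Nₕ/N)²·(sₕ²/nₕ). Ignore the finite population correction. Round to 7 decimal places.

N = 8371. Term for each stratum: Wₕ²sₕ²/nₕ.
Var(x̄_st) = 0.0000776787 + 0.0000310042 + 0.0000517822 = 0.0001604651 → 0.0001605.

0.0001605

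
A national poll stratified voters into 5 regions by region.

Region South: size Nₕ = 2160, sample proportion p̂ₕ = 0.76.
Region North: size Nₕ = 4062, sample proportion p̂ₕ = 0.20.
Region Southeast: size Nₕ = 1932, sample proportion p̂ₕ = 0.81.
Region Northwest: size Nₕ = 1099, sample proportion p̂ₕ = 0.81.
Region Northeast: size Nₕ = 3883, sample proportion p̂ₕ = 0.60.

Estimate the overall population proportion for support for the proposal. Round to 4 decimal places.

0.5511

N = 2160 + 4062 + 1932 + 1099 + 3883 = 13136.
Overall proportion = Σ (Nₕ/N)·p̂ₕ.
Σ Nₕp̂ₕ = 1641.6 + 812.4 + 1564.92 + 890.19 + 2329.8 = 7238.91.
7238.91 / 13136 = 0.551074... → 0.5511.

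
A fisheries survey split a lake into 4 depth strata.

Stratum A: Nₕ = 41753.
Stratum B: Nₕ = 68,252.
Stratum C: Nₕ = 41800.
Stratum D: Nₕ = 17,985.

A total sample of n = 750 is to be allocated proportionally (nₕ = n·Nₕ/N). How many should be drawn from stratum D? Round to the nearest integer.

Share of stratum D = 17985/169790 = 0.10592.
Allocate 750 × 0.10592 = 79.444... → 79.

79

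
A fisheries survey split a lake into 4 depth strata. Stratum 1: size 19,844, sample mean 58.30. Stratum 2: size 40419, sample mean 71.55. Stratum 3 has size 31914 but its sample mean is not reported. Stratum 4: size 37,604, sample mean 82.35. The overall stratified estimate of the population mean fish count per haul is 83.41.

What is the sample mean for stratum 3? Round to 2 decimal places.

N = 19844 + 40419 + 31914 + 37604 = 129781.
Overall total = μ·N = 83.41·129781 = 10825033.21.
Subtract the known strata: 19844·58.30 + 40419·71.55 + 37604·82.35 = 7145574.05.
Remaining total for stratum 3: 10825033.21 − 7145574.05 = 3679459.16.
Divide by its size: 3679459.16 / 31914 = 115.2929... → 115.29.

115.29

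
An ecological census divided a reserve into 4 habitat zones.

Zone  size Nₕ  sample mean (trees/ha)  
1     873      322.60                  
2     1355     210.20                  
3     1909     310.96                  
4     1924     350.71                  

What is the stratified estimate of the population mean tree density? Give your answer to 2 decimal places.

N = 873 + 1355 + 1909 + 1924 = 6061.
Overall mean = Σ (Nₕ/N)·x̄ₕ — weight by population share, not a simple average.
Σ Nₕx̄ₕ = 873·322.60 + 1355·210.20 + 1909·310.96 + 1924·350.71 = 281629.8 + 284821 + 593622.64 + 674766.04 = 1834839.48.
Divide by N: 1834839.48 / 6061 = 302.7288... → 302.73.

302.73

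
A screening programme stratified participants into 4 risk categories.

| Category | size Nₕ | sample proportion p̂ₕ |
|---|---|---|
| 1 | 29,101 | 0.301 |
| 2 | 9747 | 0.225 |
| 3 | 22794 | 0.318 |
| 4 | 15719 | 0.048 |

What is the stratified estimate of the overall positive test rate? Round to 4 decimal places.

N = 29101 + 9747 + 22794 + 15719 = 77361.
Overall proportion = Σ (Nₕ/N)·p̂ₕ.
Σ Nₕp̂ₕ = 8759.401 + 2193.075 + 7248.492 + 754.512 = 18955.48.
18955.48 / 77361 = 0.245026... → 0.2450.

0.2450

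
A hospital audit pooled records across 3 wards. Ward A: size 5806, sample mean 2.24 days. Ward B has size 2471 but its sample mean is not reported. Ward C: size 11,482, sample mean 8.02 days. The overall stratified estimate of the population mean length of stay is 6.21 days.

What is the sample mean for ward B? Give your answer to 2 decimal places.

7.13

Σ Nₕx̄ₕ = N·μ, so 2471·x̄_B = 19759·6.21 − (5806·2.24 + 11482·8.02).
= 122703.39 − 105091.08 = 17612.31.
x̄_B = 17612.31 / 2471 = 7.1276... → 7.13.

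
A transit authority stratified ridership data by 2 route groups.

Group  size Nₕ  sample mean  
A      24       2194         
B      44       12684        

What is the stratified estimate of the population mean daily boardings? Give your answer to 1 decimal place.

x̄_st = (Σ Nₕx̄ₕ) / (Σ Nₕ) = (24·2194 + 44·12684) / 68
= 610752 / 68 = 8981.647... → 8981.6.

8981.6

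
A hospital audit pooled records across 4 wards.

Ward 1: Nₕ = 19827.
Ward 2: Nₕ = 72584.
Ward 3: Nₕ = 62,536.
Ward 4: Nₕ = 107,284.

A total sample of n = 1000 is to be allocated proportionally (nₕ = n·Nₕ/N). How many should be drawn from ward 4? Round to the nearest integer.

409

Share of ward 4 = 107284/262231 = 0.40912.
Allocate 1000 × 0.40912 = 409.120... → 409.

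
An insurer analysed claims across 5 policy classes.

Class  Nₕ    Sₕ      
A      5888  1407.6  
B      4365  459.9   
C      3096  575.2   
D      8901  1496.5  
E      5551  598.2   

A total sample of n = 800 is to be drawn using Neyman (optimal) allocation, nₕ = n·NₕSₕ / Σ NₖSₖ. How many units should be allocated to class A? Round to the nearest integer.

A: NₕSₕ = 5888·1407.6 = 8287948.8
B: NₕSₕ = 4365·459.9 = 2007463.5
C: NₕSₕ = 3096·575.2 = 1780819.2
D: NₕSₕ = 8901·1496.5 = 13320346.5
E: NₕSₕ = 5551·598.2 = 3320608.2
Σ NₕSₕ = 28717186.2.
n_A = 800·8287948.8/28717186.2 = 230.885... → 231.

231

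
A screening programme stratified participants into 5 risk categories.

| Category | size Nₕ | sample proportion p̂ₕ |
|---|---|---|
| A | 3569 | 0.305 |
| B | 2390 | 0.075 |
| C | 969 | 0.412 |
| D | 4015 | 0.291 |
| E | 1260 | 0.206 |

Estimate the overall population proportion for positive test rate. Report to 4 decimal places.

N = 3569 + 2390 + 969 + 4015 + 1260 = 12203.
Overall proportion = Σ (Nₕ/N)·p̂ₕ.
Σ Nₕp̂ₕ = 1088.545 + 179.25 + 399.228 + 1168.365 + 259.56 = 3094.948.
3094.948 / 12203 = 0.253622... → 0.2536.

0.2536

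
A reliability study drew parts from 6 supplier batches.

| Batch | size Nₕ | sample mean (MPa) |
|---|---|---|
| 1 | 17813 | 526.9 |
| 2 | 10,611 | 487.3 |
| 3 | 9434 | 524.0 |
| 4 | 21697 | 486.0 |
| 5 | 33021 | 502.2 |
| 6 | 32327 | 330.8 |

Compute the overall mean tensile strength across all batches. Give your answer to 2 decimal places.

N = 17813 + 10611 + 9434 + 21697 + 33021 + 32327 = 124903.
Overall mean = Σ (Nₕ/N)·x̄ₕ — weight by population share, not a simple average.
Σ Nₕx̄ₕ = 17813·526.9 + 10611·487.3 + 9434·524.0 + 21697·486.0 + 33021·502.2 + 32327·330.8 = 9385669.7 + 5170740.3 + 4943416 + 10544742 + 16583146.2 + 10693771.6 = 57321485.8.
Divide by N: 57321485.8 / 124903 = 458.9280... → 458.93.

458.93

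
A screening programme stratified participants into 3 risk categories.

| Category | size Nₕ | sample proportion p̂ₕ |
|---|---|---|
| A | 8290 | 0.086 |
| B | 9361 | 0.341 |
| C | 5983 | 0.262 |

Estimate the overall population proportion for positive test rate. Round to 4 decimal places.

N = 8290 + 9361 + 5983 = 23634.
Overall proportion = Σ (Nₕ/N)·p̂ₕ.
Σ Nₕp̂ₕ = 712.94 + 3192.101 + 1567.546 = 5472.587.
5472.587 / 23634 = 0.231556... → 0.2316.

0.2316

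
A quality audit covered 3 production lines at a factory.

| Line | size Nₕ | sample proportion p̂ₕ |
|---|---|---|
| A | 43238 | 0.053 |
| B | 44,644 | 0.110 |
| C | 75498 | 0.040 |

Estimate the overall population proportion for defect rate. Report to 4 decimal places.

Wₕ = Nₕ/N with N = 163380: 0.2646, 0.2733, 0.4621.
p̂_st = 0.2646·0.053 + 0.2733·0.110 + 0.4621·0.040 ≈ 0.062568... → 0.0626.

0.0626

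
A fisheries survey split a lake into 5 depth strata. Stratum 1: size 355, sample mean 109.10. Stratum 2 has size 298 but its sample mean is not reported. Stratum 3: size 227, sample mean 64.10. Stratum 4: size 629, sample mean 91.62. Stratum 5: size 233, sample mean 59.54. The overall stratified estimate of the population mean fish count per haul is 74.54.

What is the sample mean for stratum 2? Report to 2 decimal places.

N = 355 + 298 + 227 + 629 + 233 = 1742.
Overall total = μ·N = 74.54·1742 = 129848.68.
Subtract the known strata: 355·109.10 + 227·64.10 + 629·91.62 + 233·59.54 = 124783.
Remaining total for stratum 2: 129848.68 − 124783 = 5065.68.
Divide by its size: 5065.68 / 298 = 16.9989... → 17.00.

17.00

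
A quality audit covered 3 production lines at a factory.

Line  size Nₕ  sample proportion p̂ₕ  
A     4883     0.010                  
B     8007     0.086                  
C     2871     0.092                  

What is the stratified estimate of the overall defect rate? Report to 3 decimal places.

0.064

N = 4883 + 8007 + 2871 = 15761.
Overall proportion = Σ (Nₕ/N)·p̂ₕ.
Σ Nₕp̂ₕ = 48.83 + 688.602 + 264.132 = 1001.564.
1001.564 / 15761 = 0.06355... → 0.064.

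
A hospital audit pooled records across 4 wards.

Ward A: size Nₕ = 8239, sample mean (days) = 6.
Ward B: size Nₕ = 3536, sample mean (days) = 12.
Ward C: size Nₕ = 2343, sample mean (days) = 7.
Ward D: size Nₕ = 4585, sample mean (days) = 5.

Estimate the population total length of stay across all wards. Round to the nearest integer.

Estimate total by summing Nₕ·x̄ₕ over strata.
8239·6 + 3536·12 + 2343·7 + 4585·5 = 49434 + 42432 + 16401 + 22925 = 131192.

131192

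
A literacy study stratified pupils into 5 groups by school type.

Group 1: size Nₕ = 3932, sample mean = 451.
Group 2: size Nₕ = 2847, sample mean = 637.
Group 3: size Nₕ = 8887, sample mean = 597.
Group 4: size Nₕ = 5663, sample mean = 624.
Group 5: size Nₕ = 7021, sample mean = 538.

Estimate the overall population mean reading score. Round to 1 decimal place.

N = 3932 + 2847 + 8887 + 5663 + 7021 = 28350.
The stratified mean weights each stratum mean by its population share Nₕ/N.
Σ Nₕx̄ₕ = 3932·451 + 2847·637 + 8887·597 + 5663·624 + 7021·538 = 1773332 + 1813539 + 5305539 + 3533712 + 3777298 = 16203420.
Divide by N: 16203420 / 28350 = 571.549... → 571.5.

571.5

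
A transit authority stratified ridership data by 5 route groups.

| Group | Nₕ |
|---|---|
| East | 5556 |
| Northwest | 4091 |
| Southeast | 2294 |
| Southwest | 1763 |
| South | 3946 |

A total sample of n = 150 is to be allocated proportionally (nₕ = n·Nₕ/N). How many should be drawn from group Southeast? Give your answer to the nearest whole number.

Share of group Southeast = 2294/17650 = 0.12997.
Allocate 150 × 0.12997 = 19.496... → 19.

19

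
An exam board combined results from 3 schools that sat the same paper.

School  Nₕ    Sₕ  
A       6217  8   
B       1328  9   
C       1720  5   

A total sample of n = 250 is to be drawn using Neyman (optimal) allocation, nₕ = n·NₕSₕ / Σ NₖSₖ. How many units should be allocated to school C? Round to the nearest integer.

A: NₕSₕ = 6217·8 = 49736
B: NₕSₕ = 1328·9 = 11952
C: NₕSₕ = 1720·5 = 8600
Σ NₕSₕ = 70288.
n_C = 250·8600/70288 = 30.588... → 31.

31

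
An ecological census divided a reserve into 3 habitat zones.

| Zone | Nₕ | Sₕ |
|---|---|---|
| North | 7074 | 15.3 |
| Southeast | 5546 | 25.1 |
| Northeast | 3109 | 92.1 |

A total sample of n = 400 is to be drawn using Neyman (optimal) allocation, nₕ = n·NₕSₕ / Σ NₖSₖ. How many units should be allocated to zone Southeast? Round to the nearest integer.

104

North: NₕSₕ = 7074·15.3 = 108232.2
Southeast: NₕSₕ = 5546·25.1 = 139204.6
Northeast: NₕSₕ = 3109·92.1 = 286338.9
Σ NₕSₕ = 533775.7.
n_Southeast = 400·139204.6/533775.7 = 104.317... → 104.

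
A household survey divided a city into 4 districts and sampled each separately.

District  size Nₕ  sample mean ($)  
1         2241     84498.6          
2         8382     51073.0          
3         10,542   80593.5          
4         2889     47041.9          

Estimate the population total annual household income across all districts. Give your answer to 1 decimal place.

Population total = Σ Nₕ·x̄ₕ (each stratum's size times its mean).
2241·84498.6 + 8382·51073.0 + 10542·80593.5 + 2889·47041.9 = 189361362.6 + 428093886 + 849616677 + 135904049.1 = 1602975974.7.

1602975974.7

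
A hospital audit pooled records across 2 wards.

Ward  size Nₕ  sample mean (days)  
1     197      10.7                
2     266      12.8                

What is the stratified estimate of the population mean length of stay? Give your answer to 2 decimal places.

11.91

N = 197 + 266 = 463.
Overall mean = Σ (Nₕ/N)·x̄ₕ — weight by population share, not a simple average.
Σ Nₕx̄ₕ = 197·10.7 + 266·12.8 = 2107.9 + 3404.8 = 5512.7.
Divide by N: 5512.7 / 463 = 11.9065... → 11.91.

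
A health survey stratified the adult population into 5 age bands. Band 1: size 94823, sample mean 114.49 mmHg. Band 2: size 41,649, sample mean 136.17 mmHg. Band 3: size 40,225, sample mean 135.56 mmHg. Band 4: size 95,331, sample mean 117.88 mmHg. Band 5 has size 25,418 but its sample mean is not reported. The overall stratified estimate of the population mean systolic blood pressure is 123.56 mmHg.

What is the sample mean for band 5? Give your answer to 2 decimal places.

N = 94823 + 41649 + 40225 + 95331 + 25418 = 297446.
Overall total = μ·N = 123.56·297446 = 36752427.76.
Subtract the known strata: 94823·114.49 + 41649·136.17 + 40225·135.56 + 95331·117.88 = 33218148.88.
Remaining total for band 5: 36752427.76 − 33218148.88 = 3534278.88.
Divide by its size: 3534278.88 / 25418 = 139.0463... → 139.05.

139.05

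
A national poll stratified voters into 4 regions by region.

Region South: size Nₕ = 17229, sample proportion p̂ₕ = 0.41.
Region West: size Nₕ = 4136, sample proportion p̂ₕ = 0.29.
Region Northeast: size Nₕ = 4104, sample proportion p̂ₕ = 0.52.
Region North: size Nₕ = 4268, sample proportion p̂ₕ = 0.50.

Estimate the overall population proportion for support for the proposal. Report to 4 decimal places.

0.4214

Wₕ = Nₕ/N with N = 29737: 0.5794, 0.1391, 0.1380, 0.1435.
p̂_st = 0.5794·0.41 + 0.1391·0.29 + 0.1380·0.52 + 0.1435·0.50 ≈ 0.421408... → 0.4214.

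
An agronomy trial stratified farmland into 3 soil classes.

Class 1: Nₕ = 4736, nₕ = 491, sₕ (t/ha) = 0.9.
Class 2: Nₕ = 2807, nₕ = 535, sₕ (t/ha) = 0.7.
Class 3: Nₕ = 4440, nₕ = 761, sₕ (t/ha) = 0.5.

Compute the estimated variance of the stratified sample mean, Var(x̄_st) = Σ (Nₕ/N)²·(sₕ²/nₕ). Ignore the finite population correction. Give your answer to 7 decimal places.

N = 11983; Wₕ = Nₕ/N.
class 1: (4736/11983)²·0.9²/491 = 0.0002576889
class 2: (2807/11983)²·0.7²/535 = 0.0000502569
class 3: (4440/11983)²·0.5²/761 = 0.0000451014
Sum = 0.0003530473 → 0.0003530.

0.0003530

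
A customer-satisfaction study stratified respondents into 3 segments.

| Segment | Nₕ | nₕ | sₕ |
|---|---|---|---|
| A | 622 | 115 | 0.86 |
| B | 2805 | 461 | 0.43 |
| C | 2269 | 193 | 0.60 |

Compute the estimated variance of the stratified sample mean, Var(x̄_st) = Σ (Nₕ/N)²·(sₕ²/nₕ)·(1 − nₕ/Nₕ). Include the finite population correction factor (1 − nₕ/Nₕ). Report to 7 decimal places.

N = 5696. Term for each stratum: Wₕ²sₕ²/nₕ·(1−nₕ/Nₕ).
Var(x̄_st) = 0.0000625111 + 0.0000812805 + 0.0002708115 = 0.0004146032 → 0.0004146.

0.0004146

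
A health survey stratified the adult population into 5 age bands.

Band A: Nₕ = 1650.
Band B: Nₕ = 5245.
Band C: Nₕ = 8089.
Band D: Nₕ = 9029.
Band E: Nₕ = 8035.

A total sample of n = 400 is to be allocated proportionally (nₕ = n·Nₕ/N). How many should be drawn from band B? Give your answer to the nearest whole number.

Share of band B = 5245/32048 = 0.16366.
Allocate 400 × 0.16366 = 65.464... → 65.

65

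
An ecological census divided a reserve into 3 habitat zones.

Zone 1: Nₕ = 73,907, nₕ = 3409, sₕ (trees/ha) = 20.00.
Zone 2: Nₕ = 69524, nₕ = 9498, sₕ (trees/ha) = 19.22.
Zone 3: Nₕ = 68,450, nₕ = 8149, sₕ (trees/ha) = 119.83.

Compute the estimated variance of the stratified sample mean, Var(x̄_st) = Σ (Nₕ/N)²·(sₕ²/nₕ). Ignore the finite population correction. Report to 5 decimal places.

N = 211881; Wₕ = Nₕ/N.
zone 1: (73907/211881)²·20.00²/3409 = 0.01427645
zone 2: (69524/211881)²·19.22²/9498 = 0.00418755
zone 3: (68450/211881)²·119.83²/8149 = 0.18390337
Sum = 0.20236736 → 0.20237.

0.20237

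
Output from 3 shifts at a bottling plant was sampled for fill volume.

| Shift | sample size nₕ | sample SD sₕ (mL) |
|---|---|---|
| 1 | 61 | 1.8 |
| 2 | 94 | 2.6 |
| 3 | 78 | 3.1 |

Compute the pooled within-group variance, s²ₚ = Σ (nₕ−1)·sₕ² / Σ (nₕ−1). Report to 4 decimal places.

6.7959

1: (61−1)·1.8² = 60·3.24 = 194.4
2: (94−1)·2.6² = 93·6.76 = 628.68
3: (78−1)·3.1² = 77·9.61 = 739.97
Numerator = 1563.05; denominator = Σ(nₕ−1) = 230.
s²ₚ = 1563.05/230 = 6.795870... → 6.7959.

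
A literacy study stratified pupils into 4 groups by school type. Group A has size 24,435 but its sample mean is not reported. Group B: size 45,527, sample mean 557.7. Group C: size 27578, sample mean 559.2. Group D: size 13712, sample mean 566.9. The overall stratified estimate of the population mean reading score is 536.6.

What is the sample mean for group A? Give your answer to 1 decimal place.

454.8

N = 24435 + 45527 + 27578 + 13712 = 111252.
Overall total = μ·N = 536.6·111252 = 59697823.2.
Subtract the known strata: 45527·557.7 + 27578·559.2 + 13712·566.9 = 48585358.3.
Remaining total for group A: 59697823.2 − 48585358.3 = 11112464.9.
Divide by its size: 11112464.9 / 24435 = 454.777... → 454.8.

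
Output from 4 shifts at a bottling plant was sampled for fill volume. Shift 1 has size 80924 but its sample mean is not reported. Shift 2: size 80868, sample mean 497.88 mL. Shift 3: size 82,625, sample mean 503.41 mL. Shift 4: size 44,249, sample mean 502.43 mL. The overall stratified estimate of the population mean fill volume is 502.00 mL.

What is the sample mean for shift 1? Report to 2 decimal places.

504.44

N = 80924 + 80868 + 82625 + 44249 = 288666.
Overall total = μ·N = 502.00·288666 = 144910332.
Subtract the known strata: 80868·497.88 + 82625·503.41 + 44249·502.43 = 104088836.16.
Remaining total for shift 1: 144910332 − 104088836.16 = 40821495.84.
Divide by its size: 40821495.84 / 80924 = 504.4424... → 504.44.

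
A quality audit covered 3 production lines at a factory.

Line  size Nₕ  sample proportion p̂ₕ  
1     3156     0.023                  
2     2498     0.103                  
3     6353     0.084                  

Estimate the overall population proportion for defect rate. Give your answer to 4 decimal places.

0.0719

N = 3156 + 2498 + 6353 = 12007.
Overall proportion = Σ (Nₕ/N)·p̂ₕ.
Σ Nₕp̂ₕ = 72.588 + 257.294 + 533.652 = 863.534.
863.534 / 12007 = 0.071919... → 0.0719.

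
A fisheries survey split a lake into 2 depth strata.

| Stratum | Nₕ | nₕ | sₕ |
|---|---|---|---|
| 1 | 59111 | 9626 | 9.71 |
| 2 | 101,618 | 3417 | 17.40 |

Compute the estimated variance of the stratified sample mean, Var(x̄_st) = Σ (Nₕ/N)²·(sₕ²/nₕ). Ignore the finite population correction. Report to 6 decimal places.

N = 160729; Wₕ = Nₕ/N.
stratum 1: (59111/160729)²·9.71²/9626 = 0.001324771
stratum 2: (101618/160729)²·17.40²/3417 = 0.035416555
Sum = 0.036741326 → 0.036741.

0.036741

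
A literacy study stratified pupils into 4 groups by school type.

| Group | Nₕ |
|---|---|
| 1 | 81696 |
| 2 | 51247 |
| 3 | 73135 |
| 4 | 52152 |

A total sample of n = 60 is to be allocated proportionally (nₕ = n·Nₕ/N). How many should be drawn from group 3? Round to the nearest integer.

17

Share of group 3 = 73135/258230 = 0.28322.
Allocate 60 × 0.28322 = 16.993... → 17.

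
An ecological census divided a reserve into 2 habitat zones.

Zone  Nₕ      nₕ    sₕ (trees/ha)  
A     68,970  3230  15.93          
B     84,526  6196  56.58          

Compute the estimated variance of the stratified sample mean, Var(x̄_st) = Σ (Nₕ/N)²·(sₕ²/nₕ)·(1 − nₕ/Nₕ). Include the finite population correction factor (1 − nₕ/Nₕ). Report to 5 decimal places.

0.16031

N = 153496; Wₕ = Nₕ/N.
zone A: (68970/153496)²·15.93²/3230·(1 − 3230/68970) = 0.01511906
zone B: (84526/153496)²·56.58²/6196·(1 − 6196/84526) = 0.14519070
Sum = 0.16030976 → 0.16031.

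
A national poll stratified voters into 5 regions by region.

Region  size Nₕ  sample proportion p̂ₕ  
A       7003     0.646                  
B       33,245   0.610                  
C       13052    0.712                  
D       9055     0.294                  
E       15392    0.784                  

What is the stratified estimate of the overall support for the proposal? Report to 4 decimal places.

0.6280

N = 7003 + 33245 + 13052 + 9055 + 15392 = 77747.
Overall proportion = Σ (Nₕ/N)·p̂ₕ.
Σ Nₕp̂ₕ = 4523.938 + 20279.45 + 9293.024 + 2662.17 + 12067.328 = 48825.91.
48825.91 / 77747 = 0.628010... → 0.6280.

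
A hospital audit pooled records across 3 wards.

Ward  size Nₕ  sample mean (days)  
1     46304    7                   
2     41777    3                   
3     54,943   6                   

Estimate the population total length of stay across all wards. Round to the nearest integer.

Population total = Σ Nₕ·x̄ₕ (each stratum's size times its mean).
46304·7 + 41777·3 + 54943·6 = 324128 + 125331 + 329658 = 779117.

779117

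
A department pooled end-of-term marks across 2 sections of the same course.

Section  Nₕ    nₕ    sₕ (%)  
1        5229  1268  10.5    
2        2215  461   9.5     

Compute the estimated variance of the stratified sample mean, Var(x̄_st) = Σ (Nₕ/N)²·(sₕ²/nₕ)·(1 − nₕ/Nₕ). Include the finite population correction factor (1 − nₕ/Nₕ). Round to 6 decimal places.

N = 7444. Term for each stratum: Wₕ²sₕ²/nₕ·(1−nₕ/Nₕ).
Var(x̄_st) = 0.032499008 + 0.013725775 = 0.046224783 → 0.046225.

0.046225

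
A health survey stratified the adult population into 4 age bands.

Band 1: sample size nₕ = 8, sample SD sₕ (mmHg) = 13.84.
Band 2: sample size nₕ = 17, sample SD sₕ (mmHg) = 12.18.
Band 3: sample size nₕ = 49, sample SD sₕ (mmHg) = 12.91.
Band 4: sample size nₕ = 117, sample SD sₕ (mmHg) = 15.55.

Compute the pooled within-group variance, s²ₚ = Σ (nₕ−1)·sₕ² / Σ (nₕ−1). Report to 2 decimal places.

1: (8−1)·13.84² = 7·191.5456 = 1340.8192
2: (17−1)·12.18² = 16·148.3524 = 2373.6384
3: (49−1)·12.91² = 48·166.6681 = 8000.0688
4: (117−1)·15.55² = 116·241.8025 = 28049.09
Numerator = 39763.6164; denominator = Σ(nₕ−1) = 187.
s²ₚ = 39763.6164/187 = 212.6397... → 212.64.

212.64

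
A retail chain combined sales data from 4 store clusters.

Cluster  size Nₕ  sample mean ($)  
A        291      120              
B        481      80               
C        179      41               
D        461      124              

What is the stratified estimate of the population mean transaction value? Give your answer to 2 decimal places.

N = 291 + 481 + 179 + 461 = 1412.
The stratified mean weights each stratum mean by its population share Nₕ/N.
Σ Nₕx̄ₕ = 291·120 + 481·80 + 179·41 + 461·124 = 34920 + 38480 + 7339 + 57164 = 137903.
Divide by N: 137903 / 1412 = 97.6650... → 97.67.

97.67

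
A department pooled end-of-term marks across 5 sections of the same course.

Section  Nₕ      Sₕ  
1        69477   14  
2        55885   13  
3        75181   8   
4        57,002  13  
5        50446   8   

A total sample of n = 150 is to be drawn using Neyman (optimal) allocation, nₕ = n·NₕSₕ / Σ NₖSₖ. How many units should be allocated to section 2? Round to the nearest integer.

32

1: NₕSₕ = 69477·14 = 972678
2: NₕSₕ = 55885·13 = 726505
3: NₕSₕ = 75181·8 = 601448
4: NₕSₕ = 57002·13 = 741026
5: NₕSₕ = 50446·8 = 403568
Σ NₕSₕ = 3445225.
n_2 = 150·726505/3445225 = 31.631... → 32.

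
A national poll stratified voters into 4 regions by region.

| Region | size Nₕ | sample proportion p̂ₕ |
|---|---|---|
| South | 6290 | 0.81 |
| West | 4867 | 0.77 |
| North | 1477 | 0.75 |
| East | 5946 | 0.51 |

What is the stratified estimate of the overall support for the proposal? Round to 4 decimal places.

0.6987

Wₕ = Nₕ/N with N = 18580: 0.3385, 0.2619, 0.0795, 0.3200.
p̂_st = 0.3385·0.81 + 0.2619·0.77 + 0.0795·0.75 + 0.3200·0.51 ≈ 0.698746... → 0.6987.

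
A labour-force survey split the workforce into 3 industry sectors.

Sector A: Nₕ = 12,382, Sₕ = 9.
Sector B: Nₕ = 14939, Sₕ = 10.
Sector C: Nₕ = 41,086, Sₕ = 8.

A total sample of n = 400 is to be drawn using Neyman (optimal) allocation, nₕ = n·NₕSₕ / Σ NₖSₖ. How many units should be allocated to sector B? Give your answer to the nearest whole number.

Σ NₕSₕ = 12382·9 + 14939·10 + 41086·8 = 589516.
Share for B: 149390/589516 = 0.25341.
n_B = 400 × 0.25341 = 101.365... → 101.

101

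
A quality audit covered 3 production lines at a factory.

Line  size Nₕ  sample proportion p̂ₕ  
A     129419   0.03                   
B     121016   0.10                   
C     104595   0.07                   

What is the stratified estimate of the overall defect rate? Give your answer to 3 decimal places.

0.066

Wₕ = Nₕ/N with N = 355030: 0.3645, 0.3409, 0.2946.
p̂_st = 0.3645·0.03 + 0.3409·0.10 + 0.2946·0.07 ≈ 0.06564... → 0.066.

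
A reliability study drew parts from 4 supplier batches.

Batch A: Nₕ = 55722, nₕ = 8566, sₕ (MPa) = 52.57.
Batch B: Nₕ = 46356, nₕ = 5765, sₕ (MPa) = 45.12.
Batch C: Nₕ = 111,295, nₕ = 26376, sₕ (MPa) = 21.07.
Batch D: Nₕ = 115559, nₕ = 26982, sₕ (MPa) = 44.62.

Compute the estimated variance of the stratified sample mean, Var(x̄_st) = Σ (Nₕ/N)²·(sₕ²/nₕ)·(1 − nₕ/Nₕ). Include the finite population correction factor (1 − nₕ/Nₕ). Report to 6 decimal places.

0.022427

N = 328932; Wₕ = Nₕ/N.
batch A: (55722/328932)²·52.57²/8566·(1 − 8566/55722) = 0.007835186
batch B: (46356/328932)²·45.12²/5765·(1 − 5765/46356) = 0.006141328
batch C: (111295/328932)²·21.07²/26376·(1 − 26376/111295) = 0.001470241
batch D: (115559/328932)²·44.62²/26982·(1 − 26982/115559) = 0.006980676
Sum = 0.022427431 → 0.022427.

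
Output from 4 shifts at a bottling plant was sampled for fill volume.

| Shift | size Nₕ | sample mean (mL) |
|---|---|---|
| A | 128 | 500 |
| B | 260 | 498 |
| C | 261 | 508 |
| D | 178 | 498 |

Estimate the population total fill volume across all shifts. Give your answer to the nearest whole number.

414712

Population total = Σ Nₕ·x̄ₕ (each stratum's size times its mean).
128·500 + 260·498 + 261·508 + 178·498 = 64000 + 129480 + 132588 + 88644 = 414712.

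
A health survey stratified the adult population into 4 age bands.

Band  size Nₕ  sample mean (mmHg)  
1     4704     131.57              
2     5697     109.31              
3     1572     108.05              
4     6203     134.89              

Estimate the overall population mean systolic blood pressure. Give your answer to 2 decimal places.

x̄_st = (Σ Nₕx̄ₕ) / (Σ Nₕ) = (4704·131.57 + 5697·109.31 + 1572·108.05 + 6203·134.89) / 18176
= 2248221.62 / 18176 = 123.6918... → 123.69.

123.69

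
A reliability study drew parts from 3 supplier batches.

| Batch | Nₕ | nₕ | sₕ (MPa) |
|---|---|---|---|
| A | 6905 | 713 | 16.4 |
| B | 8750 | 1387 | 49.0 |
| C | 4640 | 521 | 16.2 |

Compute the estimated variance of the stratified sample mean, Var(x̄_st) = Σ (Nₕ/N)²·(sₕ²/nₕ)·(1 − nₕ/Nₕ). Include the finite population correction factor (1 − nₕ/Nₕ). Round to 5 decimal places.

0.33330

N = 20295. Term for each stratum: Wₕ²sₕ²/nₕ·(1−nₕ/Nₕ).
Var(x̄_st) = 0.03915748 + 0.27076994 + 0.02337351 = 0.33330092 → 0.33330.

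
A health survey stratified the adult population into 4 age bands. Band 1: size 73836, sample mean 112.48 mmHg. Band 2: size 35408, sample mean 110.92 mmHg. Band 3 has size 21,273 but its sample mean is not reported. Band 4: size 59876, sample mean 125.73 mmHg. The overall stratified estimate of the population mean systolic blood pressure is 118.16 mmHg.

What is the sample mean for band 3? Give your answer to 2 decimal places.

N = 73836 + 35408 + 21273 + 59876 = 190393.
Overall total = μ·N = 118.16·190393 = 22496836.88.
Subtract the known strata: 73836·112.48 + 35408·110.92 + 59876·125.73 = 19760738.12.
Remaining total for band 3: 22496836.88 − 19760738.12 = 2736098.76.
Divide by its size: 2736098.76 / 21273 = 128.6184... → 128.62.

128.62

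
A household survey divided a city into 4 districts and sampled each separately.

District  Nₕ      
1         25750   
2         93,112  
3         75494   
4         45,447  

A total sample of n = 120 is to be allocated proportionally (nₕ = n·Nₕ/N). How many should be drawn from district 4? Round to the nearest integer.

23

N = 25750 + 93112 + 75494 + 45447 = 239803.
n_4 = 120·45447/239803 = 22.742... → 23.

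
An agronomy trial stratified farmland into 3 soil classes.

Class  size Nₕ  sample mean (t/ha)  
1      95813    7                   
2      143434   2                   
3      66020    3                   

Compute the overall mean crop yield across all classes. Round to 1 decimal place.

N = 95813 + 143434 + 66020 = 305267.
Overall mean = Σ (Nₕ/N)·x̄ₕ — weight by population share, not a simple average.
Σ Nₕx̄ₕ = 95813·7 + 143434·2 + 66020·3 = 670691 + 286868 + 198060 = 1155619.
Divide by N: 1155619 / 305267 = 3.786... → 3.8.

3.8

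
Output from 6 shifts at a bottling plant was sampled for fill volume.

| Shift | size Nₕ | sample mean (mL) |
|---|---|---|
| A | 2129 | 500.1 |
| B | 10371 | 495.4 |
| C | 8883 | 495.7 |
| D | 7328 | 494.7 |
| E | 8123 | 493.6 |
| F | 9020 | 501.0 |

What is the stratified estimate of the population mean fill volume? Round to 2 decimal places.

496.35

N = 45854; weights Wₕ = Nₕ/N = (0.0464, 0.2262, 0.1937, 0.1598, 0.1771, 0.1967).
x̄_st = Σ Wₕ·x̄ₕ = 0.0464·500.1 + 0.2262·495.4 + 0.1937·495.7 + 0.1598·494.7 + 0.1771·493.6 + 0.1967·501.0 ≈ 496.3472...
→ 496.35.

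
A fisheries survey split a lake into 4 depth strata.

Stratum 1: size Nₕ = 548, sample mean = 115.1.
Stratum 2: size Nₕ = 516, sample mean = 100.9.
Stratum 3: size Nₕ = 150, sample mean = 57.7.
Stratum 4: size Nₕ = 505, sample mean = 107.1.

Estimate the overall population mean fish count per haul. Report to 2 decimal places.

103.48

N = 548 + 516 + 150 + 505 = 1719.
Weight each subgroup mean by Nₕ/N and sum.
Σ Nₕx̄ₕ = 548·115.1 + 516·100.9 + 150·57.7 + 505·107.1 = 63074.8 + 52064.4 + 8655 + 54085.5 = 177879.7.
Divide by N: 177879.7 / 1719 = 103.4786... → 103.48.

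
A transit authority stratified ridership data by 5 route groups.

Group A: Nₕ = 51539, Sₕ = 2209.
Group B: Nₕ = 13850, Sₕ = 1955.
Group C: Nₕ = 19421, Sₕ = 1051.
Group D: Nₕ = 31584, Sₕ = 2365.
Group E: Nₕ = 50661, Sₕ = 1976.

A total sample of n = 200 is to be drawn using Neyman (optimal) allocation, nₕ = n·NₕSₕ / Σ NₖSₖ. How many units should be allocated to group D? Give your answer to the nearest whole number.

A: NₕSₕ = 51539·2209 = 113849651
B: NₕSₕ = 13850·1955 = 27076750
C: NₕSₕ = 19421·1051 = 20411471
D: NₕSₕ = 31584·2365 = 74696160
E: NₕSₕ = 50661·1976 = 100106136
Σ NₕSₕ = 336140168.
n_D = 200·74696160/336140168 = 44.443... → 44.

44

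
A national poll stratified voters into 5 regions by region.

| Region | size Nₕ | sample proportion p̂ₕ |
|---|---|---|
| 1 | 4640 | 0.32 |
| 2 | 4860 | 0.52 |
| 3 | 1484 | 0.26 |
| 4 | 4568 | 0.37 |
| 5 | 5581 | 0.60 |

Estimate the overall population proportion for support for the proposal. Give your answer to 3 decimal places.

Wₕ = Nₕ/N with N = 21133: 0.2196, 0.2300, 0.0702, 0.2162, 0.2641.
p̂_st = 0.2196·0.32 + 0.2300·0.52 + 0.0702·0.26 + 0.2162·0.37 + 0.2641·0.60 ≈ 0.44653... → 0.447.

0.447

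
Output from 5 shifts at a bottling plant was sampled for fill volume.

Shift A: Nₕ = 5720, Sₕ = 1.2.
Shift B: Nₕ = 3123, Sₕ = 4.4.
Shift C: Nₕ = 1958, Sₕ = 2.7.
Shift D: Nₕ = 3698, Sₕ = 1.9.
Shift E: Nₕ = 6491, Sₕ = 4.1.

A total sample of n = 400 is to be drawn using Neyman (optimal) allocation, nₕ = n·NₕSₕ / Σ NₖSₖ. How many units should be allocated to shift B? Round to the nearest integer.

92

A: NₕSₕ = 5720·1.2 = 6864
B: NₕSₕ = 3123·4.4 = 13741.2
C: NₕSₕ = 1958·2.7 = 5286.6
D: NₕSₕ = 3698·1.9 = 7026.2
E: NₕSₕ = 6491·4.1 = 26613.1
Σ NₕSₕ = 59531.1.
n_B = 400·13741.2/59531.1 = 92.330... → 92.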